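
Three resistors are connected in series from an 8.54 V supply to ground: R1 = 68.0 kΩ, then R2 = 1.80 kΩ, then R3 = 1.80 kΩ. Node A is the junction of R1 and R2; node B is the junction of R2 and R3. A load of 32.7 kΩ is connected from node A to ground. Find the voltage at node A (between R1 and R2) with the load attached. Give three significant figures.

V ≈ 0.389 V

Below node A the series string R2+R3 = 3.600 kΩ sits in parallel with the 32.7 kΩ load: 3.243 kΩ.
V_A = 8.54 × 3.243/(68.0 + 3.243) = 0.389 V.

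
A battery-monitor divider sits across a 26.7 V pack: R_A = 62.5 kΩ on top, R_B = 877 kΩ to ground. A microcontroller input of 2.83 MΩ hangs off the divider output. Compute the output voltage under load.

The load sits in parallel with R_B: R_B‖R_L = (877 × 2830) / (877 + 2830) = 669.5 kΩ.
V_out = 26.7 × 669.5 / (62.5 + 669.5) = 26.7 × 669.5/732.0 = 24.4 V.
(Unloaded it would have been 24.9 V.)

V_out ≈ 24.4 V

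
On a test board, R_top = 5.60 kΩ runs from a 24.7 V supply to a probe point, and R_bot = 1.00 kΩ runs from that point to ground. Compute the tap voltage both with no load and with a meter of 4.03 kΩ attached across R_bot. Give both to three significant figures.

Open-circuit: V = 24.7 × 1.00/(5.60 + 1.00) = 3.74 V.
With the load, R_bot becomes R_bot‖R_L = 0.8012 kΩ, so V = 24.7 × 0.8012/6.401 = 3.09 V.

Unloaded: 3.74 V; loaded: 3.09 V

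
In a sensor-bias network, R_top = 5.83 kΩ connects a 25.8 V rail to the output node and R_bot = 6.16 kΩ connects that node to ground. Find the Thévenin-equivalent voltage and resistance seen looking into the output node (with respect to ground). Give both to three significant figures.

V_th is the open-circuit tap voltage: 25.8 × 6.16/(5.83 + 6.16) = 13.3 V.
With the supply zeroed, R_top and R_bot appear in parallel from the tap: R_th = R_top‖R_bot = (5.83 × 6.16)/11.99 = 3.00 kΩ.

V_th = 13.3 V, R_th = 3.00 kΩ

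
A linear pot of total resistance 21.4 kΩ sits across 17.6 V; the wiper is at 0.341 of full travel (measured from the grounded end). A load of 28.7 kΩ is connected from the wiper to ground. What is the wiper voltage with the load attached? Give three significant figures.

The wiper splits the pot into (1−α)R = 14.10 kΩ above and αR = 7.297 kΩ below.
Lower section ‖ load = 5.818 kΩ.
V_wiper = 17.6 × 5.818/(14.10 + 5.818) = 5.14 V.

V ≈ 5.14 V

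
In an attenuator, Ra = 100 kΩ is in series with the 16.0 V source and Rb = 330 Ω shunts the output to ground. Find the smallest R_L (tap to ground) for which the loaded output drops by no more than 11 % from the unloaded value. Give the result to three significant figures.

Output resistance R_th = Ra‖Rb = (100000 × 330)/100300 = 328.9 Ω.
The fractional drop is R_th/(R_th + R_L); requiring this ≤ 0.110 gives R_L ≥ R_th(1/0.110 − 1) = 328.9 × 8.091 = 2.66 kΩ.

R_L(min) ≈ 2.66 kΩ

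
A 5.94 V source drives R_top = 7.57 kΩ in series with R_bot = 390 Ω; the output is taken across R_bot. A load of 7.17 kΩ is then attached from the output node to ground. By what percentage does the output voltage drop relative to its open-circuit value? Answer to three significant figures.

The divider's output (Thévenin) resistance is R_top‖R_bot = 370.9 Ω.
Fractional drop under load = R_th/(R_th + R_L) = 370.9 / (370.9 + 7170) = 0.04918.
So the output falls by 4.92 %.

4.92 %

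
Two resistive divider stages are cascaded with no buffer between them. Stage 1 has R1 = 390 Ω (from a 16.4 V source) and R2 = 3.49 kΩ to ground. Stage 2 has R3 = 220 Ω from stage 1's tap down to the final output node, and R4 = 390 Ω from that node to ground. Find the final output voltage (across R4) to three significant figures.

V_out ≈ 5.99 V

Stage 2 presents R3+R4 = 610.0 Ω as a load on stage 1's tap.
Stage 1's lower leg becomes R2‖(R3+R4) = 519.2 Ω, so V_mid = 16.4 × 519.2/909.2 = 9.366 V.
Stage 2 is itself unloaded: V_out = V_mid × R4/(R3+R4) = 9.366 × 390/610.0 = 5.99 V.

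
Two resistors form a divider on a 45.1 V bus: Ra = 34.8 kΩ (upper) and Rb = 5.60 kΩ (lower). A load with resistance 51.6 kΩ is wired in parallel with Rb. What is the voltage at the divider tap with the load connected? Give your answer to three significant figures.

V_out ≈ 5.72 V

The load sits in parallel with Rb: Rb‖R_L = (5.60 × 51.6) / (5.60 + 51.6) = 5.052 kΩ.
V_out = 45.1 × 5.052 / (34.8 + 5.052) = 45.1 × 5.052/39.85 = 5.72 V.
(Unloaded it would have been 6.25 V.)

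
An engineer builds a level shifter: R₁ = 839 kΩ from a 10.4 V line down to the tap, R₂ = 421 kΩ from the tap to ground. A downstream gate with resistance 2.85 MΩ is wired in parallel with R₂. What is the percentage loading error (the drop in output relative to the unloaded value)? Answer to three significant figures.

The divider's output (Thévenin) resistance is R₁‖R₂ = 280.3 kΩ.
Fractional drop under load = R_th/(R_th + R_L) = 280.3 / (280.3 + 2850) = 0.08955.
So the output falls by 8.96 %.

8.96 %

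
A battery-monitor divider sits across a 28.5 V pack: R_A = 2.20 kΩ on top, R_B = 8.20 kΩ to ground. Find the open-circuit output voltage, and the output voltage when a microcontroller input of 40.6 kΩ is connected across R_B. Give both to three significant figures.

Unloaded: 22.5 V; loaded: 21.6 V

Open-circuit: V = 28.5 × 8.20/(2.20 + 8.20) = 22.5 V.
With the load, R_B becomes R_B‖R_L = 6.822 kΩ, so V = 28.5 × 6.822/9.022 = 21.6 V.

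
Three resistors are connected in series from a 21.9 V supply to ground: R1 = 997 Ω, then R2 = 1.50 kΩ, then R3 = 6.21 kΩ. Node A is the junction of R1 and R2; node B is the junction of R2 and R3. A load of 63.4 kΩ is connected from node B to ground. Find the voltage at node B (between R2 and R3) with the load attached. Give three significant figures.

V ≈ 15.2 V

At node B, R3 is in parallel with the load: R3‖R_L = 5656 Ω.
Below node A the resistance is R2 + (R3‖R_L) = 7156 Ω, so V_A = 21.9 × 7156/8153 = 19.22 V.
Then V_B = V_A × (R3‖R_L)/(R2 + R3‖R_L) = 19.22 × 5656/7156 = 15.2 V.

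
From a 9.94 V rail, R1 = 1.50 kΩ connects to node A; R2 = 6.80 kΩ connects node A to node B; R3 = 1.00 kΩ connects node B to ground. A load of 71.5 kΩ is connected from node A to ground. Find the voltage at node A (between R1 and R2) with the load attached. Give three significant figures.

V ≈ 8.19 V

Below node A the series string R2+R3 = 7.800 kΩ sits in parallel with the 71.5 kΩ load: 7.033 kΩ.
V_A = 9.94 × 7.033/(1.50 + 7.033) = 8.19 V.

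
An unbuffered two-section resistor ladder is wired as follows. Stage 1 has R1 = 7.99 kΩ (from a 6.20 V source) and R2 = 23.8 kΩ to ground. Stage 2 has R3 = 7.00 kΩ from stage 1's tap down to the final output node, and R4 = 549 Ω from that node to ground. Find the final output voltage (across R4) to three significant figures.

V_out ≈ 0.188 V

Stage 2 presents R3+R4 = 7549 Ω as a load on stage 1's tap.
Stage 1's lower leg becomes R2‖(R3+R4) = 5731 Ω, so V_mid = 6.20 × 5731/13720 = 2.590 V.
Stage 2 is itself unloaded: V_out = V_mid × R4/(R3+R4) = 2.590 × 549/7549 = 0.188 V.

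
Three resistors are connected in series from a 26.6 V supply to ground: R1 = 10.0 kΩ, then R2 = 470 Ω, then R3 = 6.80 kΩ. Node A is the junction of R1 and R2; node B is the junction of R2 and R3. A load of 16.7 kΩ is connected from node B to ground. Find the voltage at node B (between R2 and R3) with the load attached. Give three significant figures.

V ≈ 8.40 V

At node B, R3 is in parallel with the load: R3‖R_L = 4832 Ω.
Below node A the resistance is R2 + (R3‖R_L) = 5302 Ω, so V_A = 26.6 × 5302/15300 = 9.217 V.
Then V_B = V_A × (R3‖R_L)/(R2 + R3‖R_L) = 9.217 × 4832/5302 = 8.40 V.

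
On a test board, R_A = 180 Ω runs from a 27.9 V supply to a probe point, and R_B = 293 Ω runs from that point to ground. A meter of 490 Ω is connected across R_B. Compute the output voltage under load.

V_out ≈ 14.1 V

The load sits in parallel with R_B: R_B‖R_L = (293 × 490) / (293 + 490) = 183.4 Ω.
V_out = 27.9 × 183.4 / (180 + 183.4) = 27.9 × 183.4/363.4 = 14.1 V.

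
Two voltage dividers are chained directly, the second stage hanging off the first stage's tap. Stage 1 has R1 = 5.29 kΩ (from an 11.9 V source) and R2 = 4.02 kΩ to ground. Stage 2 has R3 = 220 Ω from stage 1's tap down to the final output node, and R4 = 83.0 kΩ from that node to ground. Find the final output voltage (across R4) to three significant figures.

V_out ≈ 4.99 V

Stage 2 presents R3+R4 = 83220 Ω as a load on stage 1's tap.
Stage 1's lower leg becomes R2‖(R3+R4) = 3835 Ω, so V_mid = 11.9 × 3835/9125 = 5.001 V.
Stage 2 is itself unloaded: V_out = V_mid × R4/(R3+R4) = 5.001 × 83000/83220 = 4.99 V.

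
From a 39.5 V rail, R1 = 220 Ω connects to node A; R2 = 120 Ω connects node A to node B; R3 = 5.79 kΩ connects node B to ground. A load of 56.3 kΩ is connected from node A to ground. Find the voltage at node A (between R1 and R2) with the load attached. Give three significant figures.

Below node A the series string R2+R3 = 5910 Ω sits in parallel with the 56300 Ω load: 5349 Ω.
V_A = 39.5 × 5349/(220 + 5349) = 37.9 V.

V ≈ 37.9 V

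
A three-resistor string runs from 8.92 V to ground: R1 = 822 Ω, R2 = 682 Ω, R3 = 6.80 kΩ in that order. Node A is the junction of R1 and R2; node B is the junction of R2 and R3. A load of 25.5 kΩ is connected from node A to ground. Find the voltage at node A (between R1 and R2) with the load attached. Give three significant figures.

V ≈ 7.81 V

Below node A the series string R2+R3 = 7482 Ω sits in parallel with the 25500 Ω load: 5785 Ω.
V_A = 8.92 × 5785/(822 + 5785) = 7.81 V.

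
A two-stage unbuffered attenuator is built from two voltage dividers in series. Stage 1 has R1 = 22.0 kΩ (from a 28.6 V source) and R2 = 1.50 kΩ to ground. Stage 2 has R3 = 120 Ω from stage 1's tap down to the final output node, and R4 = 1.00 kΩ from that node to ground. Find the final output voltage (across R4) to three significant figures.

Stage 2 presents R3+R4 = 1120 Ω as a load on stage 1's tap.
Stage 1's lower leg becomes R2‖(R3+R4) = 641.2 Ω, so V_mid = 28.6 × 641.2/22640 = 0.8100 V.
Stage 2 is itself unloaded: V_out = V_mid × R4/(R3+R4) = 0.8100 × 1000/1120 = 0.723 V.

V_out ≈ 0.723 V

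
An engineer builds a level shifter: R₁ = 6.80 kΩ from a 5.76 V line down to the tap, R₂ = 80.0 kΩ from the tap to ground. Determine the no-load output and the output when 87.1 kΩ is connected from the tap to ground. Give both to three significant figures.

Open-circuit: V = 5.76 × 80.0/(6.80 + 80.0) = 5.31 V.
With the load, R₂ becomes R₂‖R_L = 41.70 kΩ, so V = 5.76 × 41.70/48.50 = 4.95 V.

Unloaded: 5.31 V; loaded: 4.95 V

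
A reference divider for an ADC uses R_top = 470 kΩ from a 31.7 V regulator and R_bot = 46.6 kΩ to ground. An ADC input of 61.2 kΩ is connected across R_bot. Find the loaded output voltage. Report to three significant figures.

The load sits in parallel with R_bot: R_bot‖R_L = (46.6 × 61.2) / (46.6 + 61.2) = 26.46 kΩ.
V_out = 31.7 × 26.46 / (470 + 26.46) = 31.7 × 26.46/496.5 = 1.69 V.

V_out ≈ 1.69 V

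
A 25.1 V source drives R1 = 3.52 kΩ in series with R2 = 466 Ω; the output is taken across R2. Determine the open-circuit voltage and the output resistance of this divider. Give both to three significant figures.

V_th = 2.93 V, R_th = 412 Ω

V_th is the open-circuit tap voltage: 25.1 × 466/(3520 + 466) = 2.93 V.
With the supply zeroed, R1 and R2 appear in parallel from the tap: R_th = R1‖R2 = (3520 × 466)/3986 = 412 Ω.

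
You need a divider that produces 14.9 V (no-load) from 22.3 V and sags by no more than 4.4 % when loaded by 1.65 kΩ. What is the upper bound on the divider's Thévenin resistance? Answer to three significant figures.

Loading drop = R_th/(R_th + R_L) ≤ 0.0440, so R_th ≤ R_L · ε/(1−ε) = 1.65 kΩ × 0.0440/0.9560 = 75.9 Ω.
(Any R1, R2 with R2/(R1+R2) = 0.668 and R1‖R2 ≤ 75.9 Ω will meet the spec.)

R_th ≤ 75.9 Ω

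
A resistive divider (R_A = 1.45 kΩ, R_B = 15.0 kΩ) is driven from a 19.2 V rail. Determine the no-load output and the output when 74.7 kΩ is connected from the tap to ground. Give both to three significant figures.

Unloaded: 17.5 V; loaded: 17.2 V

Open-circuit: V = 19.2 × 15.0/(1.45 + 15.0) = 17.5 V.
With the load, R_B becomes R_B‖R_L = 12.49 kΩ, so V = 19.2 × 12.49/13.94 = 17.2 V.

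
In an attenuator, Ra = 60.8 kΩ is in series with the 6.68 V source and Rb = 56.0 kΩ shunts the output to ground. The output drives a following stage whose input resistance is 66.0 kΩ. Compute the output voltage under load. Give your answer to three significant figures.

V_out ≈ 2.22 V

The load sits in parallel with Rb: Rb‖R_L = (56.0 × 66.0) / (56.0 + 66.0) = 30.30 kΩ.
V_out = 6.68 × 30.30 / (60.8 + 30.30) = 6.68 × 30.30/91.10 = 2.22 V.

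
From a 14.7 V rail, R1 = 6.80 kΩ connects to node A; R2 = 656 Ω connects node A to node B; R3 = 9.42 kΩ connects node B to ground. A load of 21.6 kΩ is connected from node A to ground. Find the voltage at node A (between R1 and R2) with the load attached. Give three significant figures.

V ≈ 7.39 V

Below node A the series string R2+R3 = 10080 Ω sits in parallel with the 21600 Ω load: 6871 Ω.
V_A = 14.7 × 6871/(6800 + 6871) = 7.39 V.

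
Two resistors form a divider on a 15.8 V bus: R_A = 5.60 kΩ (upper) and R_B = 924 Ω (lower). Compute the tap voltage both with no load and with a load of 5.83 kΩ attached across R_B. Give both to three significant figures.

Open-circuit: V = 15.8 × 924/(5600 + 924) = 2.24 V.
With the load, R_B becomes R_B‖R_L = 797.6 Ω, so V = 15.8 × 797.6/6398 = 1.97 V.

Unloaded: 2.24 V; loaded: 1.97 V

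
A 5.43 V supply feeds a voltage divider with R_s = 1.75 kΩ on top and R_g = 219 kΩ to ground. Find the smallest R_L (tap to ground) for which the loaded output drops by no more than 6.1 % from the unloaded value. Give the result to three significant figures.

R_L(min) ≈ 26.7 kΩ

Output resistance R_th = R_s‖R_g = (1.75 × 219)/220.8 = 1.736 kΩ.
The fractional drop is R_th/(R_th + R_L); requiring this ≤ 0.0610 gives R_L ≥ R_th(1/0.0610 − 1) = 1.736 × 15.39 = 26.7 kΩ.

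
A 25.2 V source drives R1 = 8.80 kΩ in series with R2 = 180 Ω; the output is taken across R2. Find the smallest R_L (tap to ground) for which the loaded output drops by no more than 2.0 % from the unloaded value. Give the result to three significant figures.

Output resistance R_th = R1‖R2 = (8800 × 180)/8980 = 176.4 Ω.
The fractional drop is R_th/(R_th + R_L); requiring this ≤ 0.0200 gives R_L ≥ R_th(1/0.0200 − 1) = 176.4 × 49.00 = 8.64 kΩ.

R_L(min) ≈ 8.64 kΩ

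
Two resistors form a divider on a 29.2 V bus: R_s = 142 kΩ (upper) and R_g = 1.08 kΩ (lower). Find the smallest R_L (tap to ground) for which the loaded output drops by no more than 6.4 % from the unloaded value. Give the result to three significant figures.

Output resistance R_th = R_s‖R_g = (142 × 1.08)/143.1 = 1.072 kΩ.
The fractional drop is R_th/(R_th + R_L); requiring this ≤ 0.0640 gives R_L ≥ R_th(1/0.0640 − 1) = 1.072 × 14.62 = 15.7 kΩ.

R_L(min) ≈ 15.7 kΩ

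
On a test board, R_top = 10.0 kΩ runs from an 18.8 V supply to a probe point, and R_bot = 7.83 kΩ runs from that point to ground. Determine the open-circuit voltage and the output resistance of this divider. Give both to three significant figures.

V_th = 8.26 V, R_th = 4.39 kΩ

V_th is the open-circuit tap voltage: 18.8 × 7.83/(10.0 + 7.83) = 8.26 V.
With the supply zeroed, R_top and R_bot appear in parallel from the tap: R_th = R_top‖R_bot = (10.0 × 7.83)/17.83 = 4.39 kΩ.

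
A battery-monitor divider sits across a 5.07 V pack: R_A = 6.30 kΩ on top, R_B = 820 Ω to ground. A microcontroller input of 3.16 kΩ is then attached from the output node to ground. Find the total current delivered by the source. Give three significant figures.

R_B‖R_L = 651.1 Ω, so the source sees R_A + R_B‖R_L = 6951 Ω.
I = 5.07 V / 6951 Ω = 0.729 mA.

I ≈ 0.729 mA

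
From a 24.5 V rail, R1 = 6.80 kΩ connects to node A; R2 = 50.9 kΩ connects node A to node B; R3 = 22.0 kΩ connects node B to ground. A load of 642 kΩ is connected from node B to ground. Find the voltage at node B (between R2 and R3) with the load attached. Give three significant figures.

At node B, R3 is in parallel with the load: R3‖R_L = 21.27 kΩ.
Below node A the resistance is R2 + (R3‖R_L) = 72.17 kΩ, so V_A = 24.5 × 72.17/78.97 = 22.39 V.
Then V_B = V_A × (R3‖R_L)/(R2 + R3‖R_L) = 22.39 × 21.27/72.17 = 6.60 V.

V ≈ 6.60 V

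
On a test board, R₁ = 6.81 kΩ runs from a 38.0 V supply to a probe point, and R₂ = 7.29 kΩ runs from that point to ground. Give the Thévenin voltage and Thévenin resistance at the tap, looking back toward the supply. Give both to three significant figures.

V_th = 19.6 V, R_th = 3.52 kΩ

V_th is the open-circuit tap voltage: 38.0 × 7.29/(6.81 + 7.29) = 19.6 V.
With the supply zeroed, R₁ and R₂ appear in parallel from the tap: R_th = R₁‖R₂ = (6.81 × 7.29)/14.10 = 3.52 kΩ.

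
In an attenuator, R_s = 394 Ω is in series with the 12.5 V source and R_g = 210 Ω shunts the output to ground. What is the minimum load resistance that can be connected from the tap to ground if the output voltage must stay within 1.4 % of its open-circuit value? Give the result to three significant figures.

Output resistance R_th = R_s‖R_g = (394 × 210)/604.0 = 137.0 Ω.
The fractional drop is R_th/(R_th + R_L); requiring this ≤ 0.0140 gives R_L ≥ R_th(1/0.0140 − 1) = 137.0 × 70.43 = 9.65 kΩ.

R_L(min) ≈ 9.65 kΩ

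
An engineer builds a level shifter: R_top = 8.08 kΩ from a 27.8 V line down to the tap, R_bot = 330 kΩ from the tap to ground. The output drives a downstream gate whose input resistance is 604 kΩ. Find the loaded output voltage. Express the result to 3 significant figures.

The load sits in parallel with R_bot: R_bot‖R_L = (330 × 604) / (330 + 604) = 213.4 kΩ.
V_out = 27.8 × 213.4 / (8.08 + 213.4) = 27.8 × 213.4/221.5 = 26.8 V.

V_out ≈ 26.8 V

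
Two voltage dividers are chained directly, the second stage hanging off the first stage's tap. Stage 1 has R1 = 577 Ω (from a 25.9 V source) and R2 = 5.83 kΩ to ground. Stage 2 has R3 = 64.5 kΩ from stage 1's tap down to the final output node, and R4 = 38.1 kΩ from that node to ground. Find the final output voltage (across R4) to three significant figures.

V_out ≈ 8.71 V

Stage 2 presents R3+R4 = 102600 Ω as a load on stage 1's tap.
Stage 1's lower leg becomes R2‖(R3+R4) = 5517 Ω, so V_mid = 25.9 × 5517/6094 = 23.45 V.
Stage 2 is itself unloaded: V_out = V_mid × R4/(R3+R4) = 23.45 × 38100/102600 = 8.71 V.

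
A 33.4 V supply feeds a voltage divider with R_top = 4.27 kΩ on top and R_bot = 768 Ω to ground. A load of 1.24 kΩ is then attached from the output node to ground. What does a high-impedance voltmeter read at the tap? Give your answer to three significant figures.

V_out ≈ 3.34 V

The load sits in parallel with R_bot: R_bot‖R_L = (768 × 1240) / (768 + 1240) = 474.3 Ω.
V_out = 33.4 × 474.3 / (4270 + 474.3) = 33.4 × 474.3/4744 = 3.34 V.
(Unloaded it would have been 5.09 V.)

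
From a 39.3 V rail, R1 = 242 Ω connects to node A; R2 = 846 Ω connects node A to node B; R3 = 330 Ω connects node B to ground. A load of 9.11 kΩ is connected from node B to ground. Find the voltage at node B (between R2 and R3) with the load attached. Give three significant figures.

V ≈ 8.90 V

At node B, R3 is in parallel with the load: R3‖R_L = 318.5 Ω.
Below node A the resistance is R2 + (R3‖R_L) = 1164 Ω, so V_A = 39.3 × 1164/1406 = 32.54 V.
Then V_B = V_A × (R3‖R_L)/(R2 + R3‖R_L) = 32.54 × 318.5/1164 = 8.90 V.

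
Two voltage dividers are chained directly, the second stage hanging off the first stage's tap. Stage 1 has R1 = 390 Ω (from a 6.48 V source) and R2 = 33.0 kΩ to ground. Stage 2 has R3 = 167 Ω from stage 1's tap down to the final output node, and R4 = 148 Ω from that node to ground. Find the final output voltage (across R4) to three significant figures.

Stage 2 presents R3+R4 = 315.0 Ω as a load on stage 1's tap.
Stage 1's lower leg becomes R2‖(R3+R4) = 312.0 Ω, so V_mid = 6.48 × 312.0/702.0 = 2.880 V.
Stage 2 is itself unloaded: V_out = V_mid × R4/(R3+R4) = 2.880 × 148/315.0 = 1.35 V.

V_out ≈ 1.35 V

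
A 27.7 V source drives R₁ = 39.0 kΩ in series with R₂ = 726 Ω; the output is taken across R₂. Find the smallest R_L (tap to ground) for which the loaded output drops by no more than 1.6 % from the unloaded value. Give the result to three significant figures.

R_L(min) ≈ 43.8 kΩ

Output resistance R_th = R₁‖R₂ = (39000 × 726)/39730 = 712.7 Ω.
The fractional drop is R_th/(R_th + R_L); requiring this ≤ 0.0160 gives R_L ≥ R_th(1/0.0160 − 1) = 712.7 × 61.50 = 43.8 kΩ.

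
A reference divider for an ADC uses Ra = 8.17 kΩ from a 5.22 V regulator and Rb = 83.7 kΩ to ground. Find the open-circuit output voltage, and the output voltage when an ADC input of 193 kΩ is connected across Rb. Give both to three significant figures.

Unloaded: 4.76 V; loaded: 4.58 V

Open-circuit: V = 5.22 × 83.7/(8.17 + 83.7) = 4.76 V.
With the load, Rb becomes Rb‖R_L = 58.38 kΩ, so V = 5.22 × 58.38/66.55 = 4.58 V.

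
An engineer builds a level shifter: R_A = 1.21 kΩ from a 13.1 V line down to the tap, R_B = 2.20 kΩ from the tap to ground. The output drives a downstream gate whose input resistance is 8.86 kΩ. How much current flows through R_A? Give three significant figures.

R_B‖R_L = 1.762 kΩ, so the source sees R_A + R_B‖R_L = 2.972 kΩ.
I = 13.1 V / 2.972 kΩ = 4.41 mA.

I ≈ 4.41 mA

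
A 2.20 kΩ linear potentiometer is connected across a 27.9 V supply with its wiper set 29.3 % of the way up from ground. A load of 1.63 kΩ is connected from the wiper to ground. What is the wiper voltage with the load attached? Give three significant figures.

V ≈ 6.39 V

The wiper splits the pot into (1−α)R = 1555 Ω above and αR = 644.6 Ω below.
Lower section ‖ load = 461.9 Ω.
V_wiper = 27.9 × 461.9/(1555 + 461.9) = 6.39 V.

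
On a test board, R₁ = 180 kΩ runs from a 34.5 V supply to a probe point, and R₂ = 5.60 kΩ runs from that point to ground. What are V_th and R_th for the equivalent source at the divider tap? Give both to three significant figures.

V_th = 1.04 V, R_th = 5.43 kΩ

V_th is the open-circuit tap voltage: 34.5 × 5.60/(180 + 5.60) = 1.04 V.
With the supply zeroed, R₁ and R₂ appear in parallel from the tap: R_th = R₁‖R₂ = (180 × 5.60)/185.6 = 5.43 kΩ.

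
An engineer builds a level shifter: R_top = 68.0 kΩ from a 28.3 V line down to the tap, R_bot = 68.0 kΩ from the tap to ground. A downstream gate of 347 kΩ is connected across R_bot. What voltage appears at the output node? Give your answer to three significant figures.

V_out ≈ 12.9 V

The load sits in parallel with R_bot: R_bot‖R_L = (68.0 × 347) / (68.0 + 347) = 56.86 kΩ.
V_out = 28.3 × 56.86 / (68.0 + 56.86) = 28.3 × 56.86/124.9 = 12.9 V.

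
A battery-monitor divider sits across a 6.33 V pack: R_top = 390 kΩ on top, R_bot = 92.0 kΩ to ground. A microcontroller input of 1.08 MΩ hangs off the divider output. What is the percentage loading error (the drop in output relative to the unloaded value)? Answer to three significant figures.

6.45 %

The divider's output (Thévenin) resistance is R_top‖R_bot = 74.44 kΩ.
Fractional drop under load = R_th/(R_th + R_L) = 74.44 / (74.44 + 1080) = 0.06448.
So the output falls by 6.45 %.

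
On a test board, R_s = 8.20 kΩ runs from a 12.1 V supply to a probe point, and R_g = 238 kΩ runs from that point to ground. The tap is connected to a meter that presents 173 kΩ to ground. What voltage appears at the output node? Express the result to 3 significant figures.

The load sits in parallel with R_g: R_g‖R_L = (238 × 173) / (238 + 173) = 100.2 kΩ.
V_out = 12.1 × 100.2 / (8.20 + 100.2) = 12.1 × 100.2/108.4 = 11.2 V.

V_out ≈ 11.2 V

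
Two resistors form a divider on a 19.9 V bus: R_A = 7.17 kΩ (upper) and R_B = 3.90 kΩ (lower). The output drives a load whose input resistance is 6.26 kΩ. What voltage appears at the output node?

V_out ≈ 5.00 V

The load sits in parallel with R_B: R_B‖R_L = (3.90 × 6.26) / (3.90 + 6.26) = 2.403 kΩ.
V_out = 19.9 × 2.403 / (7.17 + 2.403) = 19.9 × 2.403/9.573 = 5.00 V.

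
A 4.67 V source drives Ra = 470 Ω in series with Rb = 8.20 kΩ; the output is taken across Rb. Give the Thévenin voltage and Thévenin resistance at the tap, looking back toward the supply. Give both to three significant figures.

V_th is the open-circuit tap voltage: 4.67 × 8200/(470 + 8200) = 4.42 V.
With the supply zeroed, Ra and Rb appear in parallel from the tap: R_th = Ra‖Rb = (470 × 8200)/8670 = 445 Ω.

V_th = 4.42 V, R_th = 445 Ω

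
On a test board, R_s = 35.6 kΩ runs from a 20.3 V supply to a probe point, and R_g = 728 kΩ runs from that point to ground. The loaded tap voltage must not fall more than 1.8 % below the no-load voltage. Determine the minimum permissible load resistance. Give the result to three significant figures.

R_L(min) ≈ 1.85 MΩ

Output resistance R_th = R_s‖R_g = (35.6 × 728)/763.6 = 33.94 kΩ.
The fractional drop is R_th/(R_th + R_L); requiring this ≤ 0.0180 gives R_L ≥ R_th(1/0.0180 − 1) = 33.94 × 54.56 = 1.85 MΩ.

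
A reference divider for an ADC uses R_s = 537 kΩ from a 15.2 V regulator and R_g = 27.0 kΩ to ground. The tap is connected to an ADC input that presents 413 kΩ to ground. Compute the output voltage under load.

V_out ≈ 0.685 V

The load sits in parallel with R_g: R_g‖R_L = (27.0 × 413) / (27.0 + 413) = 25.34 kΩ.
V_out = 15.2 × 25.34 / (537 + 25.34) = 15.2 × 25.34/562.3 = 0.685 V.
(Unloaded it would have been 0.728 V.)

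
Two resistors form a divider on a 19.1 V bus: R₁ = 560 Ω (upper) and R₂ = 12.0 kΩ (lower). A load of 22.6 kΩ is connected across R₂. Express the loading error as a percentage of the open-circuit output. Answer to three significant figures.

2.31 %

The divider's output (Thévenin) resistance is R₁‖R₂ = 535.0 Ω.
Fractional drop under load = R_th/(R_th + R_L) = 535.0 / (535.0 + 22600) = 0.02313.
So the output falls by 2.31 %.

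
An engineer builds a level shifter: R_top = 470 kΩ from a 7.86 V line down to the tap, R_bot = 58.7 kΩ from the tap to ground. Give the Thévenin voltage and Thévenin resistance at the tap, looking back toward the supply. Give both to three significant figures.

V_th = 0.873 V, R_th = 52.2 kΩ

V_th is the open-circuit tap voltage: 7.86 × 58.7/(470 + 58.7) = 0.873 V.
With the supply zeroed, R_top and R_bot appear in parallel from the tap: R_th = R_top‖R_bot = (470 × 58.7)/528.7 = 52.2 kΩ.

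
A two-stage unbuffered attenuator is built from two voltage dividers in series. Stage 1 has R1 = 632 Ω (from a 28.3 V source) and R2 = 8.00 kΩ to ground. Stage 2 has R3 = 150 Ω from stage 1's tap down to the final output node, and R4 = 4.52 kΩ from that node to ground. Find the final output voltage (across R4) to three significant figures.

V_out ≈ 22.6 V

Stage 2 presents R3+R4 = 4670 Ω as a load on stage 1's tap.
Stage 1's lower leg becomes R2‖(R3+R4) = 2949 Ω, so V_mid = 28.3 × 2949/3581 = 23.30 V.
Stage 2 is itself unloaded: V_out = V_mid × R4/(R3+R4) = 23.30 × 4520/4670 = 22.6 V.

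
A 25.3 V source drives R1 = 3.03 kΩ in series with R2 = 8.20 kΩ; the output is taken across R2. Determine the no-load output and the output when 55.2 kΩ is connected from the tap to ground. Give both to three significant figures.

Unloaded: 18.5 V; loaded: 17.8 V

Open-circuit: V = 25.3 × 8.20/(3.03 + 8.20) = 18.5 V.
With the load, R2 becomes R2‖R_L = 7.139 kΩ, so V = 25.3 × 7.139/10.17 = 17.8 V.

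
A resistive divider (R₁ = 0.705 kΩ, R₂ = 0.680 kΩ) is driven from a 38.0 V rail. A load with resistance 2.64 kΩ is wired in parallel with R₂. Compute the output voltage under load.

V_out ≈ 16.5 V

The load sits in parallel with R₂: R₂‖R_L = (680 × 2640) / (680 + 2640) = 540.7 Ω.
V_out = 38.0 × 540.7 / (705 + 540.7) = 38.0 × 540.7/1246 = 16.5 V.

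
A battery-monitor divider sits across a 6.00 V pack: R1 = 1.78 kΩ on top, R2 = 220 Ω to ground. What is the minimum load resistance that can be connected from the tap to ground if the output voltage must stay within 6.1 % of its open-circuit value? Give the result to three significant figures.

R_L(min) ≈ 3.01 kΩ

Output resistance R_th = R1‖R2 = (1780 × 220)/2000 = 195.8 Ω.
The fractional drop is R_th/(R_th + R_L); requiring this ≤ 0.0610 gives R_L ≥ R_th(1/0.0610 − 1) = 195.8 × 15.39 = 3.01 kΩ.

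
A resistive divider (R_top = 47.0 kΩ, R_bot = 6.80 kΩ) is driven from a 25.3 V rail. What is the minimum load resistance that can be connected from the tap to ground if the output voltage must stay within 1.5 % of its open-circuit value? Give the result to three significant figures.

R_L(min) ≈ 390 kΩ

Output resistance R_th = R_top‖R_bot = (47.0 × 6.80)/53.80 = 5.941 kΩ.
The fractional drop is R_th/(R_th + R_L); requiring this ≤ 0.0150 gives R_L ≥ R_th(1/0.0150 − 1) = 5.941 × 65.67 = 390 kΩ.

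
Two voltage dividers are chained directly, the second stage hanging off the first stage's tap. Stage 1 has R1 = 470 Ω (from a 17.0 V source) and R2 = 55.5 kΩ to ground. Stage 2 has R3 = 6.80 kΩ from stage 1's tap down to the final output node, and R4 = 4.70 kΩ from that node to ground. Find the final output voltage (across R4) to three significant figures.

Stage 2 presents R3+R4 = 11500 Ω as a load on stage 1's tap.
Stage 1's lower leg becomes R2‖(R3+R4) = 9526 Ω, so V_mid = 17.0 × 9526/9996 = 16.20 V.
Stage 2 is itself unloaded: V_out = V_mid × R4/(R3+R4) = 16.20 × 4700/11500 = 6.62 V.

V_out ≈ 6.62 V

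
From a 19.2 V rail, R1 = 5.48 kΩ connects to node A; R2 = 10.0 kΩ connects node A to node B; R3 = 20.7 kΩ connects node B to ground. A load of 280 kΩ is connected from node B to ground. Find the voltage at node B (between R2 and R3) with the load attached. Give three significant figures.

V ≈ 10.6 V

At node B, R3 is in parallel with the load: R3‖R_L = 19.28 kΩ.
Below node A the resistance is R2 + (R3‖R_L) = 29.28 kΩ, so V_A = 19.2 × 29.28/34.76 = 16.17 V.
Then V_B = V_A × (R3‖R_L)/(R2 + R3‖R_L) = 16.17 × 19.28/29.28 = 10.6 V.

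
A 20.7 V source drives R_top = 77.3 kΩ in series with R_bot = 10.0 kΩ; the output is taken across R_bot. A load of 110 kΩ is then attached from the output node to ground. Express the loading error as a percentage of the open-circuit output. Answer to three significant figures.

7.45 %

The divider's output (Thévenin) resistance is R_top‖R_bot = 8.855 kΩ.
Fractional drop under load = R_th/(R_th + R_L) = 8.855 / (8.855 + 110) = 0.07450.
So the output falls by 7.45 %.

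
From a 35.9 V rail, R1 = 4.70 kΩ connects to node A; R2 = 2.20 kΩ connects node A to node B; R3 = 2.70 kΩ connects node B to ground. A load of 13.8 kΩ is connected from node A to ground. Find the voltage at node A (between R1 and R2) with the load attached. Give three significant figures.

Below node A the series string R2+R3 = 4.900 kΩ sits in parallel with the 13.8 kΩ load: 3.616 kΩ.
V_A = 35.9 × 3.616/(4.70 + 3.616) = 15.6 V.

V ≈ 15.6 V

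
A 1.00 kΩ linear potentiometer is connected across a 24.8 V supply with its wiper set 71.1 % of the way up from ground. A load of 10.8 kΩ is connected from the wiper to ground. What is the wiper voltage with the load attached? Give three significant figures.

V ≈ 17.3 V

The wiper splits the pot into (1−α)R = 289.0 Ω above and αR = 711.0 Ω below.
Lower section ‖ load = 667.1 Ω.
V_wiper = 24.8 × 667.1/(289.0 + 667.1) = 17.3 V.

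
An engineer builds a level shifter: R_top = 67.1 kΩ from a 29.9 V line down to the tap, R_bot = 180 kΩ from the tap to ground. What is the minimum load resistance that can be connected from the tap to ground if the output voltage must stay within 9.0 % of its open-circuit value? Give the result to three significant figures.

Output resistance R_th = R_top‖R_bot = (67.1 × 180)/247.1 = 48.88 kΩ.
The fractional drop is R_th/(R_th + R_L); requiring this ≤ 0.0900 gives R_L ≥ R_th(1/0.0900 − 1) = 48.88 × 10.11 = 494 kΩ.

R_L(min) ≈ 494 kΩ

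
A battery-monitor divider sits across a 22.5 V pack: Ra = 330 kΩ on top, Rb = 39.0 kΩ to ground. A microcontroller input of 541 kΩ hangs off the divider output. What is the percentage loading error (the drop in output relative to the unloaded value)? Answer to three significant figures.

6.06 %

The divider's output (Thévenin) resistance is Ra‖Rb = 34.88 kΩ.
Fractional drop under load = R_th/(R_th + R_L) = 34.88 / (34.88 + 541) = 0.06056.
So the output falls by 6.06 %.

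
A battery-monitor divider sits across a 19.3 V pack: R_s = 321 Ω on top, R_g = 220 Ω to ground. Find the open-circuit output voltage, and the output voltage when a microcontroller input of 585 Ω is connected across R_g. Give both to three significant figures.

Open-circuit: V = 19.3 × 220/(321 + 220) = 7.85 V.
With the load, R_g becomes R_g‖R_L = 159.9 Ω, so V = 19.3 × 159.9/480.9 = 6.42 V.

Unloaded: 7.85 V; loaded: 6.42 V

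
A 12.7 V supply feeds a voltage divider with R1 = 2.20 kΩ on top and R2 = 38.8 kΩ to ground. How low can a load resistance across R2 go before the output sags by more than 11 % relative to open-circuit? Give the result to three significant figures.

Output resistance R_th = R1‖R2 = (2.20 × 38.8)/41.00 = 2.082 kΩ.
The fractional drop is R_th/(R_th + R_L); requiring this ≤ 0.110 gives R_L ≥ R_th(1/0.110 − 1) = 2.082 × 8.091 = 16.8 kΩ.

R_L(min) ≈ 16.8 kΩ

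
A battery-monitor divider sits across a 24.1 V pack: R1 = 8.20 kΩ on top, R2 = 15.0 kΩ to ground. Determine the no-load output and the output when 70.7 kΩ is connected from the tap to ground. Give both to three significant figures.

Unloaded: 15.6 V; loaded: 14.5 V

Open-circuit: V = 24.1 × 15.0/(8.20 + 15.0) = 15.6 V.
With the load, R2 becomes R2‖R_L = 12.37 kΩ, so V = 24.1 × 12.37/20.57 = 14.5 V.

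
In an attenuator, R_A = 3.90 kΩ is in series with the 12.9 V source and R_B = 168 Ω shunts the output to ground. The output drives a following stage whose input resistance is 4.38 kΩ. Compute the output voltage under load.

The load sits in parallel with R_B: R_B‖R_L = (168 × 4380) / (168 + 4380) = 161.8 Ω.
V_out = 12.9 × 161.8 / (3900 + 161.8) = 12.9 × 161.8/4062 = 0.514 V.

V_out ≈ 0.514 V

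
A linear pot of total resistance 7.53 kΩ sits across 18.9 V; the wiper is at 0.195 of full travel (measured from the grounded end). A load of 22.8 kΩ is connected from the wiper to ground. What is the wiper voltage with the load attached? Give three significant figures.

The wiper splits the pot into (1−α)R = 6.062 kΩ above and αR = 1.468 kΩ below.
Lower section ‖ load = 1.380 kΩ.
V_wiper = 18.9 × 1.380/(6.062 + 1.380) = 3.50 V.

V ≈ 3.50 V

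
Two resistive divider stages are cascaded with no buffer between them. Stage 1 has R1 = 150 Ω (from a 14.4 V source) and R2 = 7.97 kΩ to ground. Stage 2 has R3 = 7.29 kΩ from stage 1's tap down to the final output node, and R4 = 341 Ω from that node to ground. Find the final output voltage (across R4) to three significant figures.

V_out ≈ 0.620 V

Stage 2 presents R3+R4 = 7631 Ω as a load on stage 1's tap.
Stage 1's lower leg becomes R2‖(R3+R4) = 3898 Ω, so V_mid = 14.4 × 3898/4048 = 13.87 V.
Stage 2 is itself unloaded: V_out = V_mid × R4/(R3+R4) = 13.87 × 341/7631 = 0.620 V.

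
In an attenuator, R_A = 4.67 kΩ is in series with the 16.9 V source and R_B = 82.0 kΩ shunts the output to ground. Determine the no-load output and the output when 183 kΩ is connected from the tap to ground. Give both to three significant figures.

Open-circuit: V = 16.9 × 82.0/(4.67 + 82.0) = 16.0 V.
With the load, R_B becomes R_B‖R_L = 56.63 kΩ, so V = 16.9 × 56.63/61.30 = 15.6 V.

Unloaded: 16.0 V; loaded: 15.6 V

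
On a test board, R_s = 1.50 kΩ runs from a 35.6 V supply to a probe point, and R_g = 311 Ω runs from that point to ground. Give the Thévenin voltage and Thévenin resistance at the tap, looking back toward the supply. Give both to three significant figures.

V_th is the open-circuit tap voltage: 35.6 × 311/(1500 + 311) = 6.11 V.
With the supply zeroed, R_s and R_g appear in parallel from the tap: R_th = R_s‖R_g = (1500 × 311)/1811 = 258 Ω.

V_th = 6.11 V, R_th = 258 Ω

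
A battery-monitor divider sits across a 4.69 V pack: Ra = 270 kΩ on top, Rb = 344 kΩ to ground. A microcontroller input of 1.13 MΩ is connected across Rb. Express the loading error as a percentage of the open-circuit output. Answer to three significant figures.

Unloaded V = 4.69 × 344/614.0 = 2.6276 V.
Loaded: Rb‖R_L = 263.7 kΩ, giving V = 4.69 × 263.7/533.7 = 2.3174 V.
Drop = (2.6276 − 2.3174) / 2.6276 = 11.8 %.

11.8 %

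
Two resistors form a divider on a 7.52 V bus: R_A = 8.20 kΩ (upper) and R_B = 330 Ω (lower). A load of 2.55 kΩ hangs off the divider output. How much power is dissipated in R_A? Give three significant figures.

Total resistance from the source is R_A + (R_B‖R_L) = 8492 Ω, so I = 7.52/8492 Ω = 0.8855 mA.
P = I²·R_A = (0.8855 mA)² × 8.20 kΩ = 6.43 mW.

P ≈ 6.43 mW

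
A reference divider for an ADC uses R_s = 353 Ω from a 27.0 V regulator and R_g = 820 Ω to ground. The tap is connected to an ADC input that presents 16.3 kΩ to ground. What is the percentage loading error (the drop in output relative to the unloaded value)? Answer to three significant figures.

1.49 %

The divider's output (Thévenin) resistance is R_s‖R_g = 246.8 Ω.
Fractional drop under load = R_th/(R_th + R_L) = 246.8 / (246.8 + 16300) = 0.01491.
So the output falls by 1.49 %.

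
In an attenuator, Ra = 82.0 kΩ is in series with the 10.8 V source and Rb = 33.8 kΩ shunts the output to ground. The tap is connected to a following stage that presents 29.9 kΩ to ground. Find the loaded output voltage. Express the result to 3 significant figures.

The load sits in parallel with Rb: Rb‖R_L = (33.8 × 29.9) / (33.8 + 29.9) = 15.87 kΩ.
V_out = 10.8 × 15.87 / (82.0 + 15.87) = 10.8 × 15.87/97.87 = 1.75 V.

V_out ≈ 1.75 V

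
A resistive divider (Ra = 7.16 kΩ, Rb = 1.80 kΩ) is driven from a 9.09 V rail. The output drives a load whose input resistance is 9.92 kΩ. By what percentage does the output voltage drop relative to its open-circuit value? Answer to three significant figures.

The divider's output (Thévenin) resistance is Ra‖Rb = 1.438 kΩ.
Fractional drop under load = R_th/(R_th + R_L) = 1.438 / (1.438 + 9.92) = 0.1266.
So the output falls by 12.7 %.

12.7 %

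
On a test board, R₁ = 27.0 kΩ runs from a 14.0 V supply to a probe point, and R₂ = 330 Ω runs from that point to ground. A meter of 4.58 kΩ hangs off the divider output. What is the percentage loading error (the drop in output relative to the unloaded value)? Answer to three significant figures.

The divider's output (Thévenin) resistance is R₁‖R₂ = 326.0 Ω.
Fractional drop under load = R_th/(R_th + R_L) = 326.0 / (326.0 + 4580) = 0.06645.
So the output falls by 6.65 %.

6.65 %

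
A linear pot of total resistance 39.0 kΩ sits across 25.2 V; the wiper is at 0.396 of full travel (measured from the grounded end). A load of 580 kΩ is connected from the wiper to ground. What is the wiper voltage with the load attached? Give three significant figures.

The wiper splits the pot into (1−α)R = 23.56 kΩ above and αR = 15.44 kΩ below.
Lower section ‖ load = 15.04 kΩ.
V_wiper = 25.2 × 15.04/(23.56 + 15.04) = 9.82 V.

V ≈ 9.82 V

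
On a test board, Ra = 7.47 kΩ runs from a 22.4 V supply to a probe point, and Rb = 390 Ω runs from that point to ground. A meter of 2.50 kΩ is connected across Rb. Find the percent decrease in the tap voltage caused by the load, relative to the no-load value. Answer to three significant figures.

12.9 %

Unloaded V = 22.4 × 390/7860 = 1.1115 V.
Loaded: Rb‖R_L = 337.4 Ω, giving V = 22.4 × 337.4/7807 = 0.96794 V.
Drop = (1.1115 − 0.96794) / 1.1115 = 12.9 %.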